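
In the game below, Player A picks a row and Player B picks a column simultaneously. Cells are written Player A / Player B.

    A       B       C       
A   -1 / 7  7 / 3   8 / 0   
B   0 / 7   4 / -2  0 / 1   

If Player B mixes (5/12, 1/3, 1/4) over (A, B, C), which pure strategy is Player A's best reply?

A

Compute Player A's expected payoff from each pure strategy against the given mix.
A: (5/12)·(-1) + (1/3)·7 + (1/4)·8 = 47/12
B: (5/12)·0 + (1/3)·4 + (1/4)·0 = 4/3
Highest expected payoff is 47/12, from A.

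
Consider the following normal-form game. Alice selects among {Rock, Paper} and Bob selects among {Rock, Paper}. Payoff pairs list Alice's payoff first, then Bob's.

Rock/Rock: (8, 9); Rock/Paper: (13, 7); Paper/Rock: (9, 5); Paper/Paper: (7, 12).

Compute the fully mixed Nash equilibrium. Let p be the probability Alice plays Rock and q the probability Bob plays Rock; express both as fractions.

p = 7/9, q = 6/7

In a mixed NE each player is indifferent between their pure strategies, so the opponent's mix sets the indifference.
Bob indifferent between Rock and Paper: p·9 + (1−p)·5 = p·7 + (1−p)·12 ⟹ 5 + 4p = 12 + (-5)p ⟹ p = 7/9.
Alice indifferent between Rock and Paper: q·8 + (1−q)·13 = q·9 + (1−q)·7 ⟹ 13 + (-5)q = 7 + 2q ⟹ q = 6/7.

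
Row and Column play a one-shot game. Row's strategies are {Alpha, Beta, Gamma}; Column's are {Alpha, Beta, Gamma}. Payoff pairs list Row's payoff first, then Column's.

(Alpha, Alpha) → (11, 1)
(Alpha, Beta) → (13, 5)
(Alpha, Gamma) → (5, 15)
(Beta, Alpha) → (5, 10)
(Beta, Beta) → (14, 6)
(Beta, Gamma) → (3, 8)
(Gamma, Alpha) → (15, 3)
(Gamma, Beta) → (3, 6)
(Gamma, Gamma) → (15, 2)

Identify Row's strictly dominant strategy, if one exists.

No strictly dominant strategy

A strategy is strictly dominant if it gives Row a strictly higher payoff than every other strategy, against every choice by the opponent.
Alpha is not dominant: against Alpha, Gamma gives 15 > 11.
Beta is not dominant: against Alpha, Alpha gives 11 > 5.
Gamma is not dominant: against Beta, Alpha gives 13 > 3.
No single strategy is best against every opponent action.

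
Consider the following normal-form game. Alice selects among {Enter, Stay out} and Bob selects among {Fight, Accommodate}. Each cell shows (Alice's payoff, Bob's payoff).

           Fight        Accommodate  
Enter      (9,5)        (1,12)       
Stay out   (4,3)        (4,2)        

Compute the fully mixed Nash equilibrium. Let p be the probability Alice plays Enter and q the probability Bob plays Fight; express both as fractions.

p = 1/8, q = 3/8

Each player's mixing probability is pinned down by making the *other* player indifferent.
Bob indifferent between Fight and Accommodate: p·5 + (1−p)·3 = p·12 + (1−p)·2 ⟹ 3 + 2p = 2 + 10p ⟹ p = 1/8.
Alice indifferent between Enter and Stay out: q·9 + (1−q)·1 = q·4 + (1−q)·4 ⟹ 1 + 8q = 4 + 0q ⟹ q = 3/8.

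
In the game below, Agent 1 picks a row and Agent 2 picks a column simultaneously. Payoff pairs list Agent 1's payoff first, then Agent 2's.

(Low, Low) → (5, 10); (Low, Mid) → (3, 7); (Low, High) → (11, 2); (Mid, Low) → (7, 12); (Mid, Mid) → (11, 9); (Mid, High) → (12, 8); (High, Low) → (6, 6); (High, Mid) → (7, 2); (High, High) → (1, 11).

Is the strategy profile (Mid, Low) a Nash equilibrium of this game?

Holding Agent 2 at Low: Agent 1 gets 7 from Mid, versus 5 from Low, 6 from High. No profitable deviation for Agent 1.
Holding Agent 1 at Mid: Agent 2 gets 12 from Low, versus 9 from Mid, 8 from High. No profitable deviation for Agent 2 either.

Yes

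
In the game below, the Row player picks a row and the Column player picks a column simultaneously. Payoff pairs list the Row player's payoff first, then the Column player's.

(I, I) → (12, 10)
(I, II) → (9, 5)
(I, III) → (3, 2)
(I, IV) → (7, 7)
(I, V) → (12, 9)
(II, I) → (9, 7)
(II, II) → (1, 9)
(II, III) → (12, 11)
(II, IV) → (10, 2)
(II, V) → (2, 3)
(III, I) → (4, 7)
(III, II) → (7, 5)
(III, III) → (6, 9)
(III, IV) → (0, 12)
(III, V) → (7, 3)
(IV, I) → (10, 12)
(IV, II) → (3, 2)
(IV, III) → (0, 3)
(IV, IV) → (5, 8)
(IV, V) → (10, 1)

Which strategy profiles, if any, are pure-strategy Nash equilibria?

Find each player's best response to every opponent strategy; NE are the intersections.
The Row player's best responses — vs I: I (payoff 12); vs II: I (payoff 9); vs III: II (payoff 12); vs IV: II (payoff 10); vs V: I (payoff 12).
The Column player's best responses — vs I: I (payoff 10); vs II: III (payoff 11); vs III: IV (payoff 12); vs IV: I (payoff 12).
Mutual best responses occur at (I, I) and (II, III); at each, neither player gains by switching.

(I, I) and (II, III)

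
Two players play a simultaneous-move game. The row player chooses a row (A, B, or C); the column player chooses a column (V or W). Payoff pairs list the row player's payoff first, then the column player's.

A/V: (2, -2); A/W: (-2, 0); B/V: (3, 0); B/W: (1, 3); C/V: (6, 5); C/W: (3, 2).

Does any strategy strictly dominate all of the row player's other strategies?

C

A strategy is strictly dominant if it gives the row player a strictly higher payoff than every other strategy, against every choice by the opponent.
C strictly dominates: vs V: 6 > each of {2, 3}; vs W: 3 > each of {-2, 1}.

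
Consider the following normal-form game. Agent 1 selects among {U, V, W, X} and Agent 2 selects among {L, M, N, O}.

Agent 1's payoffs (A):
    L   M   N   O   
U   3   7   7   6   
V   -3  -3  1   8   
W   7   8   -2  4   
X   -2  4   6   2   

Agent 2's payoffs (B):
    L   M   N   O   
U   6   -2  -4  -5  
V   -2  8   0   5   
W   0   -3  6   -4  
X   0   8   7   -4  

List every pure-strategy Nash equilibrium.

None

Find each player's best response to every opponent strategy; NE are the intersections.
Agent 1's best responses — vs L: W (payoff 7); vs M: W (payoff 8); vs N: U (payoff 7); vs O: V (payoff 8).
Agent 2's best responses — vs U: L (payoff 6); vs V: M (payoff 8); vs W: N (payoff 6); vs X: M (payoff 8).
No cell has both players best-responding. For instance, Agent 1's best reply to L is W, but against W Agent 2 prefers N over L.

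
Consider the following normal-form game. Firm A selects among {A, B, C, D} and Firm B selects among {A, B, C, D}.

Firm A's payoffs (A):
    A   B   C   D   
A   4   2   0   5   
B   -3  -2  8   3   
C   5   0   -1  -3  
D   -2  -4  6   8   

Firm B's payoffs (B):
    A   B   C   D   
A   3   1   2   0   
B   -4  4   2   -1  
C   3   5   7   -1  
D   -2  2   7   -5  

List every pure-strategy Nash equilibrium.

Find each player's best response to every opponent strategy; NE are the intersections.
Firm A's best responses — vs A: C (payoff 5); vs B: A (payoff 2); vs C: B (payoff 8); vs D: D (payoff 8).
Firm B's best responses — vs A: A (payoff 3); vs B: B (payoff 4); vs C: C (payoff 7); vs D: C (payoff 7).
No cell has both players best-responding. For instance, Firm A's best reply to B is A, but against A Firm B prefers A over B.

No pure-strategy Nash equilibrium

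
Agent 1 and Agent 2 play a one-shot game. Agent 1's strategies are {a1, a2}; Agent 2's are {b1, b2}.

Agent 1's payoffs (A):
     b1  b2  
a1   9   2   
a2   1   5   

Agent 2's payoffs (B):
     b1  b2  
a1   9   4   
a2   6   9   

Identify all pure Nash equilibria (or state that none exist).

(a1, b1) and (a2, b2)

A profile is a Nash equilibrium when each player is best-responding to the other.
Agent 1's best responses — vs b1: a1 (payoff 9); vs b2: a2 (payoff 5).
Agent 2's best responses — vs a1: b1 (payoff 9); vs a2: b2 (payoff 9).
Mutual best responses occur at (a1, b1) and (a2, b2); at each, neither player gains by switching.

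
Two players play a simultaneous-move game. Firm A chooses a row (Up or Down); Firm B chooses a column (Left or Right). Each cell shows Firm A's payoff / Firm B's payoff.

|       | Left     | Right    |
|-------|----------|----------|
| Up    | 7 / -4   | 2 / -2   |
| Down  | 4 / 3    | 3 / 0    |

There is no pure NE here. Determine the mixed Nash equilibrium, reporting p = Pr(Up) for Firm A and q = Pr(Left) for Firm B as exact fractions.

p = 3/5, q = 1/4

In a mixed NE each player is indifferent between their pure strategies, so the opponent's mix sets the indifference.
Firm B indifferent between Left and Right: p·(-4) + (1−p)·3 = p·(-2) + (1−p)·0 ⟹ 3 + (-7)p = 0 + (-2)p ⟹ p = 3/5.
Firm A indifferent between Up and Down: q·7 + (1−q)·2 = q·4 + (1−q)·3 ⟹ 2 + 5q = 3 + 1q ⟹ q = 1/4.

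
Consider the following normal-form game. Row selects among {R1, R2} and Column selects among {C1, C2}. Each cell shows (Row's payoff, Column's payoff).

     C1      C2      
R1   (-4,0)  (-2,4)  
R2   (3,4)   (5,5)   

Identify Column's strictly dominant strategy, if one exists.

Check whether one of Column's strategies beats all alternatives regardless of what the opponent does.
C2 strictly dominates: vs R1: 4 > 0; vs R2: 5 > 4.

C2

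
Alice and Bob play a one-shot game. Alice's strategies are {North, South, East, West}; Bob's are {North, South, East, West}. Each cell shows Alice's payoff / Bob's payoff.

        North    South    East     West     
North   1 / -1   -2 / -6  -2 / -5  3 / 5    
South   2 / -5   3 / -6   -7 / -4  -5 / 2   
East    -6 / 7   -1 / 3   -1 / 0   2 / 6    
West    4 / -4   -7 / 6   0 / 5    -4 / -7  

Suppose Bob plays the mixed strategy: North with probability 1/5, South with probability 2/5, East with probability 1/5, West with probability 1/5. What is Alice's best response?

North

Compute Alice's expected payoff from each pure strategy against the given mix.
North: (1/5)·1 + (2/5)·(-2) + (1/5)·(-2) + (1/5)·3 = -2/5
South: (1/5)·2 + (2/5)·3 + (1/5)·(-7) + (1/5)·(-5) = -4/5
East: (1/5)·(-6) + (2/5)·(-1) + (1/5)·(-1) + (1/5)·2 = -7/5
West: (1/5)·4 + (2/5)·(-7) + (1/5)·0 + (1/5)·(-4) = -14/5
Highest expected payoff is -2/5, from North.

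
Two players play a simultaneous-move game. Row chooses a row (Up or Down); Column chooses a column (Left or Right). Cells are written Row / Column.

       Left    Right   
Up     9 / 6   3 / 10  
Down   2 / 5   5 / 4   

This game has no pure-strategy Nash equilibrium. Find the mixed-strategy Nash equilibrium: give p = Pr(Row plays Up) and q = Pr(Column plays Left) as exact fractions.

p = 1/5, q = 2/9

Each player's mixing probability is pinned down by making the *other* player indifferent.
Column indifferent between Left and Right: p·6 + (1−p)·5 = p·10 + (1−p)·4 ⟹ 5 + 1p = 4 + 6p ⟹ p = 1/5.
Row indifferent between Up and Down: q·9 + (1−q)·3 = q·2 + (1−q)·5 ⟹ 3 + 6q = 5 + (-3)q ⟹ q = 2/9.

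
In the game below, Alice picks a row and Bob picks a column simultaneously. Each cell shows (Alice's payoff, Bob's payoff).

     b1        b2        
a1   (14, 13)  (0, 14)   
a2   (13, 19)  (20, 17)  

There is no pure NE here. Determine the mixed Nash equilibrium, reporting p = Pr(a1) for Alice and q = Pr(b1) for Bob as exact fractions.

In a mixed NE each player is indifferent between their pure strategies, so the opponent's mix sets the indifference.
Bob indifferent between b1 and b2: p·13 + (1−p)·19 = p·14 + (1−p)·17 ⟹ 19 + (-6)p = 17 + (-3)p ⟹ p = 2/3.
Alice indifferent between a1 and a2: q·14 + (1−q)·0 = q·13 + (1−q)·20 ⟹ 0 + 14q = 20 + (-7)q ⟹ q = 20/21.

p = 2/3, q = 20/21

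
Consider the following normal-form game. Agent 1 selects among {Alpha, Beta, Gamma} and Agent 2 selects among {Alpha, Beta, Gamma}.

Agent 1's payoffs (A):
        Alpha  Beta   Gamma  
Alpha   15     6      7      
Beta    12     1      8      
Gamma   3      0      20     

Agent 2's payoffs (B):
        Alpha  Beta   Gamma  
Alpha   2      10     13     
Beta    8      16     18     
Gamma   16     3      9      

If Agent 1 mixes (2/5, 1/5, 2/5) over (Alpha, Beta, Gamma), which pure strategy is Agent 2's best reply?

Gamma

Compute Agent 2's expected payoff from each pure strategy against the given mix.
Alpha: (2/5)·2 + (1/5)·8 + (2/5)·16 = 44/5
Beta: (2/5)·10 + (1/5)·16 + (2/5)·3 = 42/5
Gamma: (2/5)·13 + (1/5)·18 + (2/5)·9 = 62/5
Highest expected payoff is 62/5, from Gamma.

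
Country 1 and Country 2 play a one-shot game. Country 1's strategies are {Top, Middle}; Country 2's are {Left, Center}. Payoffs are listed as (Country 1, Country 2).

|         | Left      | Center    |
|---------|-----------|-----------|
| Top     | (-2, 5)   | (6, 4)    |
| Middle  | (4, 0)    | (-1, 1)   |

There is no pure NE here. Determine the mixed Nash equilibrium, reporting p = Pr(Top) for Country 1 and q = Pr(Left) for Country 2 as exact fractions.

In a mixed NE each player is indifferent between their pure strategies, so the opponent's mix sets the indifference.
Country 2 indifferent between Left and Center: p·5 + (1−p)·0 = p·4 + (1−p)·1 ⟹ 0 + 5p = 1 + 3p ⟹ p = 1/2.
Country 1 indifferent between Top and Middle: q·(-2) + (1−q)·6 = q·4 + (1−q)·(-1) ⟹ 6 + (-8)q = (-1) + 5q ⟹ q = 7/13.

p = 1/2, q = 7/13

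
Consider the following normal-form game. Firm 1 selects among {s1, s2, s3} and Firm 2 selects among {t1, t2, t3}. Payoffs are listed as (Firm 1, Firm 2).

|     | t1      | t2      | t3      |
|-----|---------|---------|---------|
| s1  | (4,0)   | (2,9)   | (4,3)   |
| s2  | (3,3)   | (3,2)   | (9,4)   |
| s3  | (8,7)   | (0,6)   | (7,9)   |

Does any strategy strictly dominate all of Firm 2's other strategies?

No strictly dominant strategy

Check whether one of Firm 2's strategies beats all alternatives regardless of what the opponent does.
t1 is not dominant: against s1, t2 gives 9 > 0.
t2 is not dominant: against s2, t1 gives 3 > 2.
t3 is not dominant: against s1, t2 gives 9 > 3.
No single strategy is best against every opponent action.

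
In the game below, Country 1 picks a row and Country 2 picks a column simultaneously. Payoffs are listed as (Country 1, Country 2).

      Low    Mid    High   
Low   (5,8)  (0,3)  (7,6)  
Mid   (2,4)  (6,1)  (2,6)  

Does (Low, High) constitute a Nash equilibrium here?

No

Holding Country 2 at High: Country 1 gets 7 from Low, versus 2 from Mid. No profitable deviation for Country 1.
Holding Country 1 at Low: Country 2 gets 6 from High but could get 8 by switching to Low. Country 2 has a profitable deviation.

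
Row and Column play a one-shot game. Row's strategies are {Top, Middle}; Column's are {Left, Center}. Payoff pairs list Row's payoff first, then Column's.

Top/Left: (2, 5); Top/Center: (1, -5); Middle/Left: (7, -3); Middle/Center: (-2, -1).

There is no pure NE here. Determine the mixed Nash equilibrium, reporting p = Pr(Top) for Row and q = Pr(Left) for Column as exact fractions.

Each player's mixing probability is pinned down by making the *other* player indifferent.
Column indifferent between Left and Center: p·5 + (1−p)·(-3) = p·(-5) + (1−p)·(-1) ⟹ (-3) + 8p = (-1) + (-4)p ⟹ p = 1/6.
Row indifferent between Top and Middle: q·2 + (1−q)·1 = q·7 + (1−q)·(-2) ⟹ 1 + 1q = (-2) + 9q ⟹ q = 3/8.

p = 1/6, q = 3/8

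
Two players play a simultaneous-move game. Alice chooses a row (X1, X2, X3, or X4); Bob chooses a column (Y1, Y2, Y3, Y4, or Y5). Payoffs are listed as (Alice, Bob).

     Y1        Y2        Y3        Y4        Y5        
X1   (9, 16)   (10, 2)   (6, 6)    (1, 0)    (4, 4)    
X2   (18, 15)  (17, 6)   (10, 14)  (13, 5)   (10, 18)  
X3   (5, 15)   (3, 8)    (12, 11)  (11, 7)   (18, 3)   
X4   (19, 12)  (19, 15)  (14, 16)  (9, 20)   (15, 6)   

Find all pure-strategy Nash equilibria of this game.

Find each player's best response to every opponent strategy; NE are the intersections.
Alice's best responses — vs Y1: X4 (payoff 19); vs Y2: X4 (payoff 19); vs Y3: X4 (payoff 14); vs Y4: X2 (payoff 13); vs Y5: X3 (payoff 18).
Bob's best responses — vs X1: Y1 (payoff 16); vs X2: Y5 (payoff 18); vs X3: Y1 (payoff 15); vs X4: Y4 (payoff 20).
No cell has both players best-responding. For instance, Alice's best reply to Y4 is X2, but against X2 Bob prefers Y5 over Y4.

None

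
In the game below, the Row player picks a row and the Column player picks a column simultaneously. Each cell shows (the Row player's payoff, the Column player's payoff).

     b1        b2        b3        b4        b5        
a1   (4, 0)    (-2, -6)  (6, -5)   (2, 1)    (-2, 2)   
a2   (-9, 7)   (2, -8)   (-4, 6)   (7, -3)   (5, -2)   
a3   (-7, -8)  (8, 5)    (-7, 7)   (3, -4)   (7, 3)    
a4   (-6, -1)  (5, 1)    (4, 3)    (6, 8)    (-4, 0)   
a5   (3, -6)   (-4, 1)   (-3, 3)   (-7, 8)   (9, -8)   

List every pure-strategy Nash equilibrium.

Check mutual best responses: a cell is a NE iff neither player can gain by unilaterally deviating.
The Row player's best responses — vs b1: a1 (payoff 4); vs b2: a3 (payoff 8); vs b3: a1 (payoff 6); vs b4: a2 (payoff 7); vs b5: a5 (payoff 9).
The Column player's best responses — vs a1: b5 (payoff 2); vs a2: b1 (payoff 7); vs a3: b3 (payoff 7); vs a4: b4 (payoff 8); vs a5: b4 (payoff 8).
No cell has both players best-responding. For instance, the Row player's best reply to b5 is a5, but against a5 the Column player prefers b4 over b5.

No pure-strategy Nash equilibrium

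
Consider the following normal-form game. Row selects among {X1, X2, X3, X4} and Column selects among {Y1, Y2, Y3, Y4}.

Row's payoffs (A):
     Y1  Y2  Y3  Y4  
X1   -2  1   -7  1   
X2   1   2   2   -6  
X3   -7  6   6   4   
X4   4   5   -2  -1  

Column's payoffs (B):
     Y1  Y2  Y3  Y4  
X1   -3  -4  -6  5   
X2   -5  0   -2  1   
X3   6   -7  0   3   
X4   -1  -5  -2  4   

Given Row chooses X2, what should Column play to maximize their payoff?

Y4

With Row fixed at X2, Column's payoffs are: Y1 → -5, Y2 → 0, Y3 → -2, Y4 → 1.
The maximum is 1, achieved by Y4.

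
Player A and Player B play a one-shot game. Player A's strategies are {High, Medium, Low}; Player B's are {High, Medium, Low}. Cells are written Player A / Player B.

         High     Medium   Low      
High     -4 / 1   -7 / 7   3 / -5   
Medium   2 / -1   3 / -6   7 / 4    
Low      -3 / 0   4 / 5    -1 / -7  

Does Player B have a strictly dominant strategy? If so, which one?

A strategy is strictly dominant if it gives Player B a strictly higher payoff than every other strategy, against every choice by the opponent.
High is not dominant: against High, Medium gives 7 > 1.
Medium is not dominant: against Medium, High gives -1 > -6.
Low is not dominant: against High, High gives 1 > -5.
No single strategy is best against every opponent action.

No strictly dominant strategy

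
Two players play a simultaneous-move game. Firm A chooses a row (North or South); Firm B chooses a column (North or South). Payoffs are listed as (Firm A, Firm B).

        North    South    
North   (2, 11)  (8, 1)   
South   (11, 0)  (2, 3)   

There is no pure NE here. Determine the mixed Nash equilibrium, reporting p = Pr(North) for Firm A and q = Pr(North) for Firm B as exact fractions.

p = 3/13, q = 2/5

Each player's mixing probability is pinned down by making the *other* player indifferent.
Firm B indifferent between North and South: p·11 + (1−p)·0 = p·1 + (1−p)·3 ⟹ 0 + 11p = 3 + (-2)p ⟹ p = 3/13.
Firm A indifferent between North and South: q·2 + (1−q)·8 = q·11 + (1−q)·2 ⟹ 8 + (-6)q = 2 + 9q ⟹ q = 2/5.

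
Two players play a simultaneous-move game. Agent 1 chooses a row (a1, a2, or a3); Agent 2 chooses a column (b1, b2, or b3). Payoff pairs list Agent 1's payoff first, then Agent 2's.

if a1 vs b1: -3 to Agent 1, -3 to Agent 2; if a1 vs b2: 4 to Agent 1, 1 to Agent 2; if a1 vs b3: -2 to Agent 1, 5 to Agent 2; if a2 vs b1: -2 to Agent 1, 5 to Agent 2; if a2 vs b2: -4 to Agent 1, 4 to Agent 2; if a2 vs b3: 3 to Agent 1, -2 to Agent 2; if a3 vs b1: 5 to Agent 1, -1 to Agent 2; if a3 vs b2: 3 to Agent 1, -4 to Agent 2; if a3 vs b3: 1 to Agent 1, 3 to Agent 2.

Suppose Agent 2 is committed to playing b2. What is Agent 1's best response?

a1

With Agent 2 fixed at b2, Agent 1's payoffs are: a1 → 4, a2 → -4, a3 → 3.
The maximum is 4, achieved by a1.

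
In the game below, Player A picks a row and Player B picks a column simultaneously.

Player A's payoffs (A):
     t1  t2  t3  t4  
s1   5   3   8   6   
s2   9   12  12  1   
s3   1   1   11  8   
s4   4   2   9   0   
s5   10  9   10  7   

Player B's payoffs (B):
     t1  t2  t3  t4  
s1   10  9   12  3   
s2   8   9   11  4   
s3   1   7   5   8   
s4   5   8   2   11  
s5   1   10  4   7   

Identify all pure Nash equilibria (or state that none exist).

Find each player's best response to every opponent strategy; NE are the intersections.
Player A's best responses — vs t1: s5 (payoff 10); vs t2: s2 (payoff 12); vs t3: s2 (payoff 12); vs t4: s3 (payoff 8).
Player B's best responses — vs s1: t3 (payoff 12); vs s2: t3 (payoff 11); vs s3: t4 (payoff 8); vs s4: t4 (payoff 11); vs s5: t2 (payoff 10).
Mutual best responses occur at (s2, t3) and (s3, t4); at each, neither player gains by switching.

(s2, t3) and (s3, t4)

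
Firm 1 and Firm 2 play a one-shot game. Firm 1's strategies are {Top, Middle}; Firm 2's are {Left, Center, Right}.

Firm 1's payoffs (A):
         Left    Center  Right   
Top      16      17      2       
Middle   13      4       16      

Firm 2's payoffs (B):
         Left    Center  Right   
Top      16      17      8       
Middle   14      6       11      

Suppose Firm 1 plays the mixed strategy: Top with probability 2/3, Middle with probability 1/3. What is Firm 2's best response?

Compute Firm 2's expected payoff from each pure strategy against the given mix.
Left: (2/3)·16 + (1/3)·14 = 46/3
Center: (2/3)·17 + (1/3)·6 = 40/3
Right: (2/3)·8 + (1/3)·11 = 9
Highest expected payoff is 46/3, from Left.

Left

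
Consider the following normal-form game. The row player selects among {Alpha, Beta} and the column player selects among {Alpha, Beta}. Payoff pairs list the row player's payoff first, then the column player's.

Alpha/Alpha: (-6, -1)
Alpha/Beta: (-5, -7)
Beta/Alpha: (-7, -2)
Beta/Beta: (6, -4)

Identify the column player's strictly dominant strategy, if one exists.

Check whether one of the column player's strategies beats all alternatives regardless of what the opponent does.
Alpha strictly dominates: vs Alpha: -1 > -7; vs Beta: -2 > -4.

Alpha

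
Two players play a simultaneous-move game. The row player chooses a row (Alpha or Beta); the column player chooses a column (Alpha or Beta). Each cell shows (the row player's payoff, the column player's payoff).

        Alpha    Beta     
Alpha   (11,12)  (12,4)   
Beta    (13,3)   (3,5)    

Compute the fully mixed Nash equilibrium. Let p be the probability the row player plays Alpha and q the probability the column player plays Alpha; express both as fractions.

In a mixed NE each player is indifferent between their pure strategies, so the opponent's mix sets the indifference.
The column player indifferent between Alpha and Beta: p·12 + (1−p)·3 = p·4 + (1−p)·5 ⟹ 3 + 9p = 5 + (-1)p ⟹ p = 1/5.
The row player indifferent between Alpha and Beta: q·11 + (1−q)·12 = q·13 + (1−q)·3 ⟹ 12 + (-1)q = 3 + 10q ⟹ q = 9/11.

p = 1/5, q = 9/11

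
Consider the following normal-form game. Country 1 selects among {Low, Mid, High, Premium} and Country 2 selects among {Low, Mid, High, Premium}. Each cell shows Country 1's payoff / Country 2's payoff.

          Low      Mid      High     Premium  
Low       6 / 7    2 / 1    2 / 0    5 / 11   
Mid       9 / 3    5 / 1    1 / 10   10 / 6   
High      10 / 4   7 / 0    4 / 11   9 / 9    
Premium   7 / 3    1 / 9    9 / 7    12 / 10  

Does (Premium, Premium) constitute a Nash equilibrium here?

Yes

Holding Country 2 at Premium: Country 1 gets 12 from Premium, versus 5 from Low, 10 from Mid, 9 from High. No profitable deviation for Country 1.
Holding Country 1 at Premium: Country 2 gets 10 from Premium, versus 3 from Low, 9 from Mid, 7 from High. No profitable deviation for Country 2 either.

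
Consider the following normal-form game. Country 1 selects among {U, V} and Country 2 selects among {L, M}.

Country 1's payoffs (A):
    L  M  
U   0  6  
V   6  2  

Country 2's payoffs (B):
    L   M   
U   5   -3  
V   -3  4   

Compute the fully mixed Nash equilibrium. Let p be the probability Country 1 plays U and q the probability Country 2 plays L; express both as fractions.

p = 7/15, q = 2/5

In a mixed NE each player is indifferent between their pure strategies, so the opponent's mix sets the indifference.
Country 2 indifferent between L and M: p·5 + (1−p)·(-3) = p·(-3) + (1−p)·4 ⟹ (-3) + 8p = 4 + (-7)p ⟹ p = 7/15.
Country 1 indifferent between U and V: q·0 + (1−q)·6 = q·6 + (1−q)·2 ⟹ 6 + (-6)q = 2 + 4q ⟹ q = 2/5.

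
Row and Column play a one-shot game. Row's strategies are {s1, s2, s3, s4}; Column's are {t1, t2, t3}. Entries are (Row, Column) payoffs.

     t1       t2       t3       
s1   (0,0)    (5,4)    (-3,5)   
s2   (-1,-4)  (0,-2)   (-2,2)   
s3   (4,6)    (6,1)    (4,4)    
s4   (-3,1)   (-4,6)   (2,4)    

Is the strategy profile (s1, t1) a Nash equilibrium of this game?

No

Holding Column at t1: Row gets 0 from s1 but could get 4 by switching to s3. Row has a profitable deviation.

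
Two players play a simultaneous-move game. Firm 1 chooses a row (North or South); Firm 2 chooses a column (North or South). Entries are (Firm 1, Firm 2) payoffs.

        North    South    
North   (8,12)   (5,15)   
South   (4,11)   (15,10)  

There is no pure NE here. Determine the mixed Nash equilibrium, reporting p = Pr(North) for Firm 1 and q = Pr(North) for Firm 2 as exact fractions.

Each player's mixing probability is pinned down by making the *other* player indifferent.
Firm 2 indifferent between North and South: p·12 + (1−p)·11 = p·15 + (1−p)·10 ⟹ 11 + 1p = 10 + 5p ⟹ p = 1/4.
Firm 1 indifferent between North and South: q·8 + (1−q)·5 = q·4 + (1−q)·15 ⟹ 5 + 3q = 15 + (-11)q ⟹ q = 5/7.

p = 1/4, q = 5/7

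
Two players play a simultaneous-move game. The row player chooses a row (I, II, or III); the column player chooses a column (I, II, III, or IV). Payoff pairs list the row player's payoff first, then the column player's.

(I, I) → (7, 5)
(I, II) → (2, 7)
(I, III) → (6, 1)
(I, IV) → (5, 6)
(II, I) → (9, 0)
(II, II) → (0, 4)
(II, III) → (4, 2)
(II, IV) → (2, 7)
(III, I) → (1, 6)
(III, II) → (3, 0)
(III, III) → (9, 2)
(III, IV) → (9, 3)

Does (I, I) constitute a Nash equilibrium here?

Holding the column player at I: the row player gets 7 from I but could get 9 by switching to II. The row player has a profitable deviation.

No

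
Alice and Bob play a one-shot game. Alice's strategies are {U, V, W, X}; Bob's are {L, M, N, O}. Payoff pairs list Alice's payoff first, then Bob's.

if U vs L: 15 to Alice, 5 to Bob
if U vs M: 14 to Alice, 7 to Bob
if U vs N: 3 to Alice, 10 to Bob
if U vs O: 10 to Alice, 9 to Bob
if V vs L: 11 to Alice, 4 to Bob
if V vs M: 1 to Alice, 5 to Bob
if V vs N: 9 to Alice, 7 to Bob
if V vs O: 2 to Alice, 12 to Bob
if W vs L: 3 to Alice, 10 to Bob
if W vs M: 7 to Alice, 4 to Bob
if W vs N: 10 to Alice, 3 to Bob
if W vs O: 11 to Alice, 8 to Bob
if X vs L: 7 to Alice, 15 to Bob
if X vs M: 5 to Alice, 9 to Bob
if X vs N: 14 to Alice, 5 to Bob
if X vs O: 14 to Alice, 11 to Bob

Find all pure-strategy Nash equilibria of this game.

None

Find each player's best response to every opponent strategy; NE are the intersections.
Alice's best responses — vs L: U (payoff 15); vs M: U (payoff 14); vs N: X (payoff 14); vs O: X (payoff 14).
Bob's best responses — vs U: N (payoff 10); vs V: O (payoff 12); vs W: L (payoff 10); vs X: L (payoff 15).
No cell has both players best-responding. For instance, Alice's best reply to O is X, but against X Bob prefers L over O.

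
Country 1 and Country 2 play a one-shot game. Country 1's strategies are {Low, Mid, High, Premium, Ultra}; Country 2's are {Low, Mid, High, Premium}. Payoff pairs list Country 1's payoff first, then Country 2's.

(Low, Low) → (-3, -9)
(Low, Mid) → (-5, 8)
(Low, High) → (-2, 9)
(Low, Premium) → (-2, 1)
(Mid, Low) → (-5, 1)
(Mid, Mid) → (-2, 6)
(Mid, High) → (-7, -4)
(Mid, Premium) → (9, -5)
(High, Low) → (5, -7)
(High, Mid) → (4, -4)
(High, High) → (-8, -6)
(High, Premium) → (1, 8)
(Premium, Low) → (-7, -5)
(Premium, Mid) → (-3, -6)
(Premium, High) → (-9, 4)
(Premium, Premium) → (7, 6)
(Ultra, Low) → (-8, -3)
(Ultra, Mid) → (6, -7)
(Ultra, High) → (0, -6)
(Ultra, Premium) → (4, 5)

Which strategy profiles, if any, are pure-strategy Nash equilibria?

Find each player's best response to every opponent strategy; NE are the intersections.
Country 1's best responses — vs Low: High (payoff 5); vs Mid: Ultra (payoff 6); vs High: Ultra (payoff 0); vs Premium: Mid (payoff 9).
Country 2's best responses — vs Low: High (payoff 9); vs Mid: Mid (payoff 6); vs High: Premium (payoff 8); vs Premium: Premium (payoff 6); vs Ultra: Premium (payoff 5).
No cell has both players best-responding. For instance, Country 1's best reply to Premium is Mid, but against Mid Country 2 prefers Mid over Premium.

There is no pure-strategy Nash equilibrium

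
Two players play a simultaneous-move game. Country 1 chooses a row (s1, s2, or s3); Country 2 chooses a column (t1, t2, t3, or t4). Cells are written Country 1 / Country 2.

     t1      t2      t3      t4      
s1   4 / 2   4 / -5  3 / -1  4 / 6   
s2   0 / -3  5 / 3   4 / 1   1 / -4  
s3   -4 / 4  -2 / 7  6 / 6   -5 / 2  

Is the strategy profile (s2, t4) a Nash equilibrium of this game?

Holding Country 2 at t4: Country 1 gets 1 from s2 but could get 4 by switching to s1. Country 1 has a profitable deviation.

No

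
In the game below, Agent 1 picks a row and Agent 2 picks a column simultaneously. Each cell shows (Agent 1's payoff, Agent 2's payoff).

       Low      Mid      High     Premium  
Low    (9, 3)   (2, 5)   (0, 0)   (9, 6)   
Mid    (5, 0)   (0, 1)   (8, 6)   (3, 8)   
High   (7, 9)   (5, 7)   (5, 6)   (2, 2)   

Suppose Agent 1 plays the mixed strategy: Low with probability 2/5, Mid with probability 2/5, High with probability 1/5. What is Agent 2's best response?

Compute Agent 2's expected payoff from each pure strategy against the given mix.
Low: (2/5)·3 + (2/5)·0 + (1/5)·9 = 3
Mid: (2/5)·5 + (2/5)·1 + (1/5)·7 = 19/5
High: (2/5)·0 + (2/5)·6 + (1/5)·6 = 18/5
Premium: (2/5)·6 + (2/5)·8 + (1/5)·2 = 6
Highest expected payoff is 6, from Premium.

Premium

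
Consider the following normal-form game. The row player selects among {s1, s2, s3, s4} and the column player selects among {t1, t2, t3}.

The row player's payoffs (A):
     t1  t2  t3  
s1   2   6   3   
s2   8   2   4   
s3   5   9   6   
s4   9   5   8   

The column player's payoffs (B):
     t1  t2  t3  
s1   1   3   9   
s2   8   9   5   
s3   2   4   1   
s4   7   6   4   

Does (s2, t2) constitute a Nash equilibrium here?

Holding the column player at t2: the row player gets 2 from s2 but could get 9 by switching to s3. The row player has a profitable deviation.

No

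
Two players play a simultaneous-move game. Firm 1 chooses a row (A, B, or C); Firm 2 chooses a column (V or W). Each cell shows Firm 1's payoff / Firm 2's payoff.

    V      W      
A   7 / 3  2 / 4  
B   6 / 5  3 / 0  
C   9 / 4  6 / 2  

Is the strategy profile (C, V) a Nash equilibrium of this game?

Holding Firm 2 at V: Firm 1 gets 9 from C, versus 7 from A, 6 from B. No profitable deviation for Firm 1.
Holding Firm 1 at C: Firm 2 gets 4 from V, versus 2 from W. No profitable deviation for Firm 2 either.

Yes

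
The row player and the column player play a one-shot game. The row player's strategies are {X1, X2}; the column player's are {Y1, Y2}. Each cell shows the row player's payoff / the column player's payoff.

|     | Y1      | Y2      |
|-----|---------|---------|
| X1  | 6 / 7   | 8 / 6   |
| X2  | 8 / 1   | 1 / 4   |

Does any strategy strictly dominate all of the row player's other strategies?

No strictly dominant strategy

Check whether one of the row player's strategies beats all alternatives regardless of what the opponent does.
X1 is not dominant: against Y1, X2 gives 8 > 6.
X2 is not dominant: against Y2, X1 gives 8 > 1.
No single strategy is best against every opponent action.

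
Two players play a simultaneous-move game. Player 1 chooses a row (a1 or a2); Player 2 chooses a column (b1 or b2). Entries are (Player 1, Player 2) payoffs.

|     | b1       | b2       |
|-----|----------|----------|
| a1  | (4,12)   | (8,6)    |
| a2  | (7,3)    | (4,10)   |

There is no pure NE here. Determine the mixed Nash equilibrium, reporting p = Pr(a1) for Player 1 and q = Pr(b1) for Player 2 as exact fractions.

p = 7/13, q = 4/7

Each player's mixing probability is pinned down by making the *other* player indifferent.
Player 2 indifferent between b1 and b2: p·12 + (1−p)·3 = p·6 + (1−p)·10 ⟹ 3 + 9p = 10 + (-4)p ⟹ p = 7/13.
Player 1 indifferent between a1 and a2: q·4 + (1−q)·8 = q·7 + (1−q)·4 ⟹ 8 + (-4)q = 4 + 3q ⟹ q = 4/7.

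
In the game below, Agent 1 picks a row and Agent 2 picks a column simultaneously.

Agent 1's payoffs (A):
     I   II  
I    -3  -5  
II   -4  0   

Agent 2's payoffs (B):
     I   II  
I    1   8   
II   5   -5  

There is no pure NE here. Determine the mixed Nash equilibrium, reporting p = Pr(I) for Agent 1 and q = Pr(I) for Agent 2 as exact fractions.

Each player's mixing probability is pinned down by making the *other* player indifferent.
Agent 2 indifferent between I and II: p·1 + (1−p)·5 = p·8 + (1−p)·(-5) ⟹ 5 + (-4)p = (-5) + 13p ⟹ p = 10/17.
Agent 1 indifferent between I and II: q·(-3) + (1−q)·(-5) = q·(-4) + (1−q)·0 ⟹ (-5) + 2q = 0 + (-4)q ⟹ q = 5/6.

p = 10/17, q = 5/6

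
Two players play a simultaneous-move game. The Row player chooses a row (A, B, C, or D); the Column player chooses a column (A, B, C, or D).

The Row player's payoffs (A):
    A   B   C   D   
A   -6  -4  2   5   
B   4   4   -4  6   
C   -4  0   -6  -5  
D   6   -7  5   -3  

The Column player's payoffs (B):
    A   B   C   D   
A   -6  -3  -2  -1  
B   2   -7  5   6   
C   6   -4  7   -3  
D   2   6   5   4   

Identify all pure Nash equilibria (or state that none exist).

A profile is a Nash equilibrium when each player is best-responding to the other.
The Row player's best responses — vs A: D (payoff 6); vs B: B (payoff 4); vs C: D (payoff 5); vs D: B (payoff 6).
The Column player's best responses — vs A: D (payoff -1); vs B: D (payoff 6); vs C: C (payoff 7); vs D: B (payoff 6).
The only mutual best response is (B, D); neither player gains by switching there.

(B, D)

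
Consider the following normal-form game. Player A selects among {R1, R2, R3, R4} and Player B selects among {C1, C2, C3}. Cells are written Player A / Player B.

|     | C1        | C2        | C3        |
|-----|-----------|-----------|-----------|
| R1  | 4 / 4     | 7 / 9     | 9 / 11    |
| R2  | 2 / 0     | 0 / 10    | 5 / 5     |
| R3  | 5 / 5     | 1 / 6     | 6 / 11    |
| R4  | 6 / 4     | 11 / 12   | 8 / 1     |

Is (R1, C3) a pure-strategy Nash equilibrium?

Holding Player B at C3: Player A gets 9 from R1, versus 5 from R2, 6 from R3, 8 from R4. No profitable deviation for Player A.
Holding Player A at R1: Player B gets 11 from C3, versus 4 from C1, 9 from C2. No profitable deviation for Player B either.

Yes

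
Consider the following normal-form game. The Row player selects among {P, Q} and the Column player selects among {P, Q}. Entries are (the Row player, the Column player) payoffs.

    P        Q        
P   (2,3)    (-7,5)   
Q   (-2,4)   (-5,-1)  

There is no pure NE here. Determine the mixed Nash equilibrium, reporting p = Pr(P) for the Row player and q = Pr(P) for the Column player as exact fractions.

p = 5/7, q = 1/3

Each player's mixing probability is pinned down by making the *other* player indifferent.
The Column player indifferent between P and Q: p·3 + (1−p)·4 = p·5 + (1−p)·(-1) ⟹ 4 + (-1)p = (-1) + 6p ⟹ p = 5/7.
The Row player indifferent between P and Q: q·2 + (1−q)·(-7) = q·(-2) + (1−q)·(-5) ⟹ (-7) + 9q = (-5) + 3q ⟹ q = 1/3.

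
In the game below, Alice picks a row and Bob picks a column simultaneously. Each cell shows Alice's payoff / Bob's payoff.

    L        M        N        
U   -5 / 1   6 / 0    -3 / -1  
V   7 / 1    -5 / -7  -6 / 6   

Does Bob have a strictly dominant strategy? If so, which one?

No strictly dominant strategy

Check whether one of Bob's strategies beats all alternatives regardless of what the opponent does.
L is not dominant: against V, N gives 6 > 1.
M is not dominant: against U, L gives 1 > 0.
N is not dominant: against U, L gives 1 > -1.
No single strategy is best against every opponent action.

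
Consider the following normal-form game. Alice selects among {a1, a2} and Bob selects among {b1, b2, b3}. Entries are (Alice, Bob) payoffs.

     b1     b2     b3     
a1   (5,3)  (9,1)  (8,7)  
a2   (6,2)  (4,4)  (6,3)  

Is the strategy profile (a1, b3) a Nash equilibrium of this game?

Yes

Holding Bob at b3: Alice gets 8 from a1, versus 6 from a2. No profitable deviation for Alice.
Holding Alice at a1: Bob gets 7 from b3, versus 3 from b1, 1 from b2. No profitable deviation for Bob either.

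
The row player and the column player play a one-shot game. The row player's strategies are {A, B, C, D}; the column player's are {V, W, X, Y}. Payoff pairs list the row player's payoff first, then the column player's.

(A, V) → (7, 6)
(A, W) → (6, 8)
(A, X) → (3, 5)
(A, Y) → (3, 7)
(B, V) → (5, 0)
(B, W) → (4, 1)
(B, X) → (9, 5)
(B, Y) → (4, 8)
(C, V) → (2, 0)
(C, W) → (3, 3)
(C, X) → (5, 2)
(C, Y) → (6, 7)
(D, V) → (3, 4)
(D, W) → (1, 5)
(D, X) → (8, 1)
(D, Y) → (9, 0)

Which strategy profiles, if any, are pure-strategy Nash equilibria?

Check mutual best responses: a cell is a NE iff neither player can gain by unilaterally deviating.
The row player's best responses — vs V: A (payoff 7); vs W: A (payoff 6); vs X: B (payoff 9); vs Y: D (payoff 9).
The column player's best responses — vs A: W (payoff 8); vs B: Y (payoff 8); vs C: Y (payoff 7); vs D: W (payoff 5).
The only mutual best response is (A, W); neither player gains by switching there.

(A, W)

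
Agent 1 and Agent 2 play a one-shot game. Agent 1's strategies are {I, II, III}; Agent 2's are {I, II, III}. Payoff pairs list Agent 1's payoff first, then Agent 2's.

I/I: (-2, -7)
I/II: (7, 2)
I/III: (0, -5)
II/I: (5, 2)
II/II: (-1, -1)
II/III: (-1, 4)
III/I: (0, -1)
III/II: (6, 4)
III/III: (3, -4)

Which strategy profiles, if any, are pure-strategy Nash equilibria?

(I, II)

A profile is a Nash equilibrium when each player is best-responding to the other.
Agent 1's best responses — vs I: II (payoff 5); vs II: I (payoff 7); vs III: III (payoff 3).
Agent 2's best responses — vs I: II (payoff 2); vs II: III (payoff 4); vs III: II (payoff 4).
The only mutual best response is (I, II); neither player gains by switching there.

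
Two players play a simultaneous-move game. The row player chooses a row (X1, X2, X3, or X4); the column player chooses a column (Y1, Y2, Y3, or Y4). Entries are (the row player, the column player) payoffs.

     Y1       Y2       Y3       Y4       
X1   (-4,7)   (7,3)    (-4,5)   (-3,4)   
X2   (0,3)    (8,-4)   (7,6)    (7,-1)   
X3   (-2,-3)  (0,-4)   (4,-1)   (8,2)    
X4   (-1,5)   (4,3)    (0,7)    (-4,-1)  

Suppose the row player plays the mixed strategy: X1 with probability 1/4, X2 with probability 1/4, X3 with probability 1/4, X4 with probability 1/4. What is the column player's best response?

Y3

Compute the column player's expected payoff from each pure strategy against the given mix.
Y1: (1/4)·7 + (1/4)·3 + (1/4)·(-3) + (1/4)·5 = 3
Y2: (1/4)·3 + (1/4)·(-4) + (1/4)·(-4) + (1/4)·3 = -1/2
Y3: (1/4)·5 + (1/4)·6 + (1/4)·(-1) + (1/4)·7 = 17/4
Y4: (1/4)·4 + (1/4)·(-1) + (1/4)·2 + (1/4)·(-1) = 1
Highest expected payoff is 17/4, from Y3.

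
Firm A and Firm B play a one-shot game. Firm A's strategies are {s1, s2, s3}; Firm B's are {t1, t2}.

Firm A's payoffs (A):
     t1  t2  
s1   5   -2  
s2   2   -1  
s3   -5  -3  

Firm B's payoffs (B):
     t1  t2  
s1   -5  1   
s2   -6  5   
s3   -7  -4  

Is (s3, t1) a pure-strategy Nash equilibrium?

Holding Firm B at t1: Firm A gets -5 from s3 but could get 5 by switching to s1. Firm A has a profitable deviation.

No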